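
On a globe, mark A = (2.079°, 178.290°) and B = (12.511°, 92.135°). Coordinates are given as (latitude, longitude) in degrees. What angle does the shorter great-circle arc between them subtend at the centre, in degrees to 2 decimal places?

Let φ₁ = 0.0363 rad, φ₂ = 0.2184 rad, and Δλ = -1.5037 rad.
Haversine: a = sin²(Δφ/2) + cos φ₁ cos φ₂ sin²(Δλ/2) = 0.0083 + (0.9993)(0.9763)(0.4665) = 0.46336.
Central angle c = 2·arcsin(√a) = 1.49745 rad.
So the angular separation is 85.80°.

85.80°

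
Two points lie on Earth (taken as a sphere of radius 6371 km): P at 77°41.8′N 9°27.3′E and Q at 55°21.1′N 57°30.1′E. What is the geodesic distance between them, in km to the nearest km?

3089 km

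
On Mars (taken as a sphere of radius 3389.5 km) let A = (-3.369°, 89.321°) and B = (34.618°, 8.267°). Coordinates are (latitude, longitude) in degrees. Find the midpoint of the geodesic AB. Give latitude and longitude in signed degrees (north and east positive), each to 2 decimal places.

The central angle between A and B is δ = 1.4763 rad.
With f = 0.5, the slerp weights are sin((1−f)δ)/sin δ = 0.6759 and sin(fδ)/sin δ = 0.6759.
Weighted sum of the unit vectors: (0.6759)·(0.0118,0.9982,-0.0588) + (0.6759)·(0.8144,0.1183,0.5681) = (0.5585, 0.7547, 0.3443).
Converting back: φ = atan2(z, √(x²+y²)) = 20.14°, λ = atan2(y, x) = 53.50°.

20.14°, 53.50°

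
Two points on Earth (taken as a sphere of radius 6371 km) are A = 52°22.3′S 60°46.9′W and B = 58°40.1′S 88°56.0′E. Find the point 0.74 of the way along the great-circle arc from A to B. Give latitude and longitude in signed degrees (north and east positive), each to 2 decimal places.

Central angle δ = 1.1567 rad. Interpolating on the sphere with fraction f = 0.74:
P = [sin((1−f)δ)·A + sin(fδ)·B] / sin δ = 0.3236·A + 0.8249·B in Cartesian coordinates,
giving P = (0.1044, 0.2565, -0.9609), i.e. latitude -73.92°, longitude 67.85°.

-73.92°, 67.85°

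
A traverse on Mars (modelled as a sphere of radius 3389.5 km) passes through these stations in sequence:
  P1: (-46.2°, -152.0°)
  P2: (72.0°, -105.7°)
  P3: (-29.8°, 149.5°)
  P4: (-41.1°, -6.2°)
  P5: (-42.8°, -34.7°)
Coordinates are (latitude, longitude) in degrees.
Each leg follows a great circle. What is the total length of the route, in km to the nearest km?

22015 km

Leg P1→P2: central angle 2.1396 rad, distance 7252.3 km.
Leg P2→P3: central angle 2.1426 rad, distance 7262.3 km.
Leg P3→P4: central angle 1.8434 rad, distance 6248.4 km.
Leg P4→P5: central angle 0.3694 rad, distance 1252.0 km.
Total: 7252.3 + 7262.3 + 6248.4 + 1252.0 ≈ 22015 km.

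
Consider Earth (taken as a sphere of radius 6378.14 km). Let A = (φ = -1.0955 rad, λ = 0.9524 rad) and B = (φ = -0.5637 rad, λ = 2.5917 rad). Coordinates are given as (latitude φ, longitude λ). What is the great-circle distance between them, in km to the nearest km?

7052 km

Let φ₁ = -1.0955 rad, φ₂ = -0.5637 rad, and Δλ = 1.6393 rad.
Haversine: a = sin²(Δφ/2) + cos φ₁ cos φ₂ sin²(Δλ/2) = 0.0691 + (0.4576)(0.8453)(0.5342) = 0.27569.
Central angle c = 2·arcsin(√a) = 1.10558 rad.
Distance = R·c = 6378.14 × 1.1056 ≈ 7052 km.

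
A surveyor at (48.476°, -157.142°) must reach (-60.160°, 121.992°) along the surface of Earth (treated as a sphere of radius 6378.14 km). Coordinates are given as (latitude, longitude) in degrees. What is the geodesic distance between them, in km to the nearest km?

14100 km

Let φ₁ = 0.8461 rad, φ₂ = -1.0500 rad, and Δλ = -1.4114 rad.
cos c = sin φ₁ sin φ₂ + cos φ₁ cos φ₂ cos Δλ = (0.7487)(-0.8674) + (0.6629)(0.4976)(0.1587) = -0.59705,
so c = arccos(-0.59705) = 2.21062 rad.
Distance = R·c = 6378.14 × 2.2106 ≈ 14100 km.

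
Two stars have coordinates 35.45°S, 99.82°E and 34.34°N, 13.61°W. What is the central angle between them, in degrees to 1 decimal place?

Let φ₁ = -0.6187 rad, φ₂ = 0.5993 rad, and Δλ = -1.9797 rad.
cos c = sin φ₁ sin φ₂ + cos φ₁ cos φ₂ cos Δλ = (-0.5800)(0.5641) + (0.8146)(0.8257)(-0.3976) = -0.59463,
so c = arccos(-0.59463) = 2.20761 rad.
So the angular separation is 126.5°.

126.5°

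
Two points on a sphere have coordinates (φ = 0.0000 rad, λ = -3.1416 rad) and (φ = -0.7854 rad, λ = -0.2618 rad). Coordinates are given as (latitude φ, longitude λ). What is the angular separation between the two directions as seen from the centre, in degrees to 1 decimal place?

133.1°

With latitudes φ₁ = 0.000°, φ₂ = -45.000° and longitude difference Δλ = 165.000°:
Haversine: a = sin²(Δφ/2) + cos φ₁ cos φ₂ sin²(Δλ/2) = 0.1464 + (1.0000)(0.7071)(0.9830) = 0.84151.
Central angle c = 2·arcsin(√a) = 2.32268 rad.
So the angular separation is 133.1°.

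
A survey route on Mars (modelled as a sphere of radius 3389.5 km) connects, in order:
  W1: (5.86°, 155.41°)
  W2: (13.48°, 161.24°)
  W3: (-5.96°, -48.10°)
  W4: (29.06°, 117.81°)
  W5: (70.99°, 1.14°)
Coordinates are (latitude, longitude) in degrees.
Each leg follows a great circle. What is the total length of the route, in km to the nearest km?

22697 km

Leg W1→W2: central angle 0.1665 rad, distance 564.5 km.
Leg W2→W3: central angle 2.6206 rad, distance 8882.6 km.
Leg W3→W4: central angle 2.6762 rad, distance 9071.1 km.
Leg W4→W5: central angle 1.2330 rad, distance 4179.2 km.
Total: 564.5 + 8882.6 + 9071.1 + 4179.2 ≈ 22697 km.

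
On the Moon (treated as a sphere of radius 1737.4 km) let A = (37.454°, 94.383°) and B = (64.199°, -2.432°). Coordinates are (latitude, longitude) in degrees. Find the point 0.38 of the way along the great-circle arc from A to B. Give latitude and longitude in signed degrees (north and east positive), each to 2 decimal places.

55.66°, 74.39°

The central angle between A and B is δ = 1.0397 rad.
With f = 0.38, the slerp weights are sin((1−f)δ)/sin δ = 0.6969 and sin(fδ)/sin δ = 0.4464.
Weighted sum of the unit vectors: (0.6969)·(-0.0607,0.7915,0.6081) + (0.4464)·(0.4349,-0.0185,0.9003) = (0.1518, 0.5434, 0.8257).
Converting back: φ = atan2(z, √(x²+y²)) = 55.66°, λ = atan2(y, x) = 74.39°.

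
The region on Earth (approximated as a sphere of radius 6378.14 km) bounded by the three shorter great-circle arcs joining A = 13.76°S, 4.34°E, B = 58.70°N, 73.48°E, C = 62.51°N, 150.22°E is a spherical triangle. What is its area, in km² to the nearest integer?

Side lengths (central angles): a = 0.6215, b = 2.1922, c = 1.5944 rad; semiperimeter s = 2.2040.
By l'Huilier's theorem, tan(E/4) = √[tan(s/2) tan((s−a)/2) tan((s−b)/2) tan((s−c)/2)], giving spherical excess E = 0.2438 rad.
Area = E·R² = 0.2438 × (6378.14)² ≈ 9917163 km².

9917163 km²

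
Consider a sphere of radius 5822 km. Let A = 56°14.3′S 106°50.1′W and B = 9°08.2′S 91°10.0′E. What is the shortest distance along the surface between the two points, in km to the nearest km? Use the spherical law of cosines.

11477 km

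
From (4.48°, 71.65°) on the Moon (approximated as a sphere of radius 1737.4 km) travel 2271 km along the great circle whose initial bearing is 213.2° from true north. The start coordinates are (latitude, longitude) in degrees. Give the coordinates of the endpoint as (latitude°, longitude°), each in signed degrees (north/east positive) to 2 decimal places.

-51.72°, 13.07°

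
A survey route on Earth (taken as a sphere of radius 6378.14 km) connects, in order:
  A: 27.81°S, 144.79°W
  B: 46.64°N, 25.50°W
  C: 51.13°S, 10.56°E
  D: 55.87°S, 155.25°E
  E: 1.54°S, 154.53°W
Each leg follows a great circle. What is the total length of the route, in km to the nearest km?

Leg A→B: central angle 2.2605 rad, distance 14417.7 km.
Leg B→C: central angle 1.7903 rad, distance 11418.8 km.
Leg C→D: central angle 1.2056 rad, distance 7689.4 km.
Leg D→E: central angle 1.1798 rad, distance 7524.9 km.
Total: 14417.7 + 11418.8 + 7689.4 + 7524.9 ≈ 41051 km.

41051 km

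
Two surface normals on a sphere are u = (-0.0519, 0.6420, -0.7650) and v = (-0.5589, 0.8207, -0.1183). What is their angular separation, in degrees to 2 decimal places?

u·v = 0.6464; |u| = 1.0000, |v| = 1.0000.
cos θ = (u·v)/(|u||v|) = 0.6464, so θ = 49.73°.

49.73°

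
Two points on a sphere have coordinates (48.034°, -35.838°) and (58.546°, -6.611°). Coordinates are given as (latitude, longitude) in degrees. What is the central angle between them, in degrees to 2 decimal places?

20.15°

Let φ₁ = 0.8384 rad, φ₂ = 1.0218 rad, and Δλ = 0.5101 rad.
Haversine: a = sin²(Δφ/2) + cos φ₁ cos φ₂ sin²(Δλ/2) = 0.0084 + (0.6687)(0.5218)(0.0637) = 0.03060.
Central angle c = 2·arcsin(√a) = 0.35168 rad.
So the angular separation is 20.15°.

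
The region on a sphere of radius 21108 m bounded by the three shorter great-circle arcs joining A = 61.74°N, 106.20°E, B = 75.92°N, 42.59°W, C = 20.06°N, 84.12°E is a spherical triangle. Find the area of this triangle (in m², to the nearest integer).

100852037 m²

Side lengths (central angles): a = 1.3734, b = 0.7752, c = 0.7139 rad; semiperimeter s = 1.4313.
By l'Huilier's theorem, tan(E/4) = √[tan(s/2) tan((s−a)/2) tan((s−b)/2) tan((s−c)/2)], giving spherical excess E = 0.2264 rad.
Area = E·R² = 0.2264 × (21108)² ≈ 100852037 m².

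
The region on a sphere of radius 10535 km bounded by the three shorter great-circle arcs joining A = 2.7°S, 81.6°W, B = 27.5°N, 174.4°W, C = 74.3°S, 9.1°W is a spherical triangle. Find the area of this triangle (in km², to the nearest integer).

Side lengths (central angles): a = 2.3141, b = 1.4438, c = 1.6359 rad; semiperimeter s = 2.6969.
By l'Huilier's theorem, tan(E/4) = √[tan(s/2) tan((s−a)/2) tan((s−b)/2) tan((s−c)/2)], giving spherical excess E = 2.1712 rad.
Area = E·R² = 2.1712 × (10535)² ≈ 240973365 km².

240973365 km²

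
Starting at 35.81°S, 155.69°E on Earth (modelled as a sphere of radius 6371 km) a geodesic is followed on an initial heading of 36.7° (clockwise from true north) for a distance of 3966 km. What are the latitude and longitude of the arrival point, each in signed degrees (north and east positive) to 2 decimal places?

-5.52°, 176.18°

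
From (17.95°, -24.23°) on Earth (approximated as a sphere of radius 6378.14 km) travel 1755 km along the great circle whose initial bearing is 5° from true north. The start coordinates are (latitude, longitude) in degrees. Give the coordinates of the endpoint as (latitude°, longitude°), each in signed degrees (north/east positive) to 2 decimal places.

Angular distance δ = d/R = 1755/6378.14 = 0.27516 rad; initial bearing θ = 0.0873 rad.
sin φ₂ = sin φ₁ cos δ + cos φ₁ sin δ cos θ = (0.3082)(0.9624) + (0.9513)(0.2717)(0.9962) = 0.5541, so φ₂ = 33.65°.
Δλ = atan2(sin θ sin δ cos φ₁, cos δ − sin φ₁ sin φ₂) = atan2(0.0225, 0.7916) = 1.630°.
λ₂ = -24.230° + 1.630° = -22.60°.

33.65°, -22.60°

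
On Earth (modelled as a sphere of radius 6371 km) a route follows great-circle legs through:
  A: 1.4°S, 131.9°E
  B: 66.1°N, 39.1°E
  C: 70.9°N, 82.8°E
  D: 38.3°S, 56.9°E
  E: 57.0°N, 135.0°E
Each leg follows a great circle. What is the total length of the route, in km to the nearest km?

37258 km

Leg A→B: central angle 1.6129 rad, distance 10276.0 km.
Leg B→C: central angle 0.2846 rad, distance 1813.4 km.
Leg C→D: central angle 1.9333 rad, distance 12317.3 km.
Leg D→E: central angle 2.0171 rad, distance 12851.1 km.
Total: 10276.0 + 1813.4 + 12317.3 + 12851.1 ≈ 37258 km.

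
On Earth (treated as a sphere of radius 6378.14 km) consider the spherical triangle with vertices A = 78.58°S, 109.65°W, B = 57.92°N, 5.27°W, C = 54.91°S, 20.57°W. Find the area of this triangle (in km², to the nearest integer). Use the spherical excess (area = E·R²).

Side lengths (central angles): a = 1.9810, b = 0.6370, c = 2.5995 rad; semiperimeter s = 2.6088.
By l'Huilier's theorem, tan(E/4) = √[tan(s/2) tan((s−a)/2) tan((s−b)/2) tan((s−c)/2)], giving spherical excess E = 0.3636 rad.
Area = E·R² = 0.3636 × (6378.14)² ≈ 14791137 km².

14791137 km²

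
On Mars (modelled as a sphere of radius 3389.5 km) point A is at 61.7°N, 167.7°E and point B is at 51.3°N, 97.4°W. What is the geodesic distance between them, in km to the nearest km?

Let φ₁ = 1.0769 rad, φ₂ = 0.8954 rad, and Δλ = 1.6563 rad.
Haversine: a = sin²(Δφ/2) + cos φ₁ cos φ₂ sin²(Δλ/2) = 0.0082 + (0.4741)(0.6252)(0.5427) = 0.16908.
Central angle c = 2·arcsin(√a) = 0.84754 rad.
Distance = R·c = 3389.5 × 0.8475 ≈ 2873 km.

2873 km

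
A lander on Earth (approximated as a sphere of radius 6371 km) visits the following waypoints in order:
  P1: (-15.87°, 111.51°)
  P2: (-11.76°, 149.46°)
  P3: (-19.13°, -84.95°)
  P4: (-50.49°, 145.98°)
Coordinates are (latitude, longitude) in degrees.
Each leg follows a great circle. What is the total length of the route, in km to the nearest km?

28066 km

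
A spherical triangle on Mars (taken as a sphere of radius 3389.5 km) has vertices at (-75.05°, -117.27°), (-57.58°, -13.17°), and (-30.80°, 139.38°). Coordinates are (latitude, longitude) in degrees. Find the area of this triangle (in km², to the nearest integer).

Side lengths (central angles): a = 1.5472, b = 1.1112, c = 0.6731 rad; semiperimeter s = 1.6658.
By l'Huilier's theorem, tan(E/4) = √[tan(s/2) tan((s−a)/2) tan((s−b)/2) tan((s−c)/2)], giving spherical excess E = 0.3999 rad.
Area = E·R² = 0.3999 × (3389.5)² ≈ 4594374 km².

4594374 km²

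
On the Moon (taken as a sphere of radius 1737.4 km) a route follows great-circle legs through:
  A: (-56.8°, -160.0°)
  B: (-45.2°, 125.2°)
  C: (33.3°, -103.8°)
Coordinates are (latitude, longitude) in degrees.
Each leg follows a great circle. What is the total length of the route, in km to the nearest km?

Leg A→B: central angle 0.8025 rad, distance 1394.3 km.
Leg B→C: central angle 2.4590 rad, distance 4272.3 km.
Total: 1394.3 + 4272.3 ≈ 5667 km.

5667 km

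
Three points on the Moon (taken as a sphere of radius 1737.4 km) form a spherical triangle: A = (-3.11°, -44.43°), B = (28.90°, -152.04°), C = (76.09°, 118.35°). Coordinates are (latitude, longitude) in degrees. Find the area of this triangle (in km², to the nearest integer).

Side lengths (central angles): a = 1.0809, b = 1.8566, c = 1.8657 rad; semiperimeter s = 2.4016.
By l'Huilier's theorem, tan(E/4) = √[tan(s/2) tan((s−a)/2) tan((s−b)/2) tan((s−c)/2)], giving spherical excess E = 1.4943 rad.
Area = E·R² = 1.4943 × (1737.4)² ≈ 4510562 km².

4510562 km²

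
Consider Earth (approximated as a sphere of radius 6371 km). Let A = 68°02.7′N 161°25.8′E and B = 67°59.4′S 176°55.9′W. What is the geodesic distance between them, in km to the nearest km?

With latitudes φ₁ = 68.045°, φ₂ = -67.990° and longitude difference Δλ = 21.638°:
cos c = sin φ₁ sin φ₂ + cos φ₁ cos φ₂ cos Δλ = (0.9275)(-0.9271) + (0.3739)(0.3748)(0.9295) = -0.72964,
so c = arccos(-0.72964) = 2.38859 rad.
Distance = R·c = 6371 × 2.3886 ≈ 15218 km.

15218 km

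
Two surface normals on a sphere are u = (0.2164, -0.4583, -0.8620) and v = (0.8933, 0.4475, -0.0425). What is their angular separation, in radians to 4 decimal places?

1.5459 rad

u·v = 0.0249; |u| = 1.0000, |v| = 1.0000.
cos θ = (u·v)/(|u||v|) = 0.0249, so θ = 1.5459 rad.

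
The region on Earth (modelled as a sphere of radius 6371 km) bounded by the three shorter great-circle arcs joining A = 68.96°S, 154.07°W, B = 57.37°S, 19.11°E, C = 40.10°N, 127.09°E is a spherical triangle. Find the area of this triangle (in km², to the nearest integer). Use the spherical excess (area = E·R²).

80713324 km²

Side lengths (central angles): a = 2.3047, b = 2.1508, c = 0.9350 rad; semiperimeter s = 2.6953.
By l'Huilier's theorem, tan(E/4) = √[tan(s/2) tan((s−a)/2) tan((s−b)/2) tan((s−c)/2)], giving spherical excess E = 1.9885 rad.
Area = E·R² = 1.9885 × (6371)² ≈ 80713324 km².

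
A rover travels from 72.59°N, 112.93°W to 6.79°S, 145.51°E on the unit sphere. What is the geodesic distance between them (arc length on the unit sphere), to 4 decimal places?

With latitudes φ₁ = 72.590°, φ₂ = -6.790° and longitude difference Δλ = -101.560°:
cos c = sin φ₁ sin φ₂ + cos φ₁ cos φ₂ cos Δλ = (0.9542)(-0.1182) + (0.2992)(0.9930)(-0.2004) = -0.17235,
so c = arccos(-0.17235) = 1.74401 rad.
On the unit sphere the arc length equals the central angle: 1.7440.

1.7440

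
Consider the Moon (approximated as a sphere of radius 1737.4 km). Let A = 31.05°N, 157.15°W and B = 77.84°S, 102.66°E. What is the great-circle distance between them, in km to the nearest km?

3712 km

Let φ₁ = 0.5419 rad, φ₂ = -1.3586 rad, and Δλ = -1.7486 rad.
cos c = sin φ₁ sin φ₂ + cos φ₁ cos φ₂ cos Δλ = (0.5158)(-0.9776) + (0.8567)(0.2106)(-0.1769) = -0.53614,
so c = arccos(-0.53614) = 2.13665 rad.
Distance = R·c = 1737.4 × 2.1367 ≈ 3712 km.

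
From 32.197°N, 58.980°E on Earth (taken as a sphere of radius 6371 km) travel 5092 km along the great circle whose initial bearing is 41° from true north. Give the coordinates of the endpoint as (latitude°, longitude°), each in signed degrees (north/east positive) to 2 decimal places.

Angular distance δ = d/R = 5092/6371 = 0.79925 rad; initial bearing θ = 0.7156 rad.
sin φ₂ = sin φ₁ cos δ + cos φ₁ sin δ cos θ = (0.5328)(0.6972) + (0.8462)(0.7168)(0.7547) = 0.8293, so φ₂ = 56.03°.
Δλ = atan2(sin θ sin δ cos φ₁, cos δ − sin φ₁ sin φ₂) = atan2(0.3980, 0.2554) = 57.313°.
λ₂ = 58.980° + 57.313° = 116.29°.

56.03°, 116.29°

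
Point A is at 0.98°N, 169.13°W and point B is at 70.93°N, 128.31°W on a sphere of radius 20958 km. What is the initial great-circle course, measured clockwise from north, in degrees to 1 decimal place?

12.8°

Δλ = 40.820° = 0.7124 rad.
y = sin Δλ · cos φ₂ = (0.6537)(0.3267) = 0.2136
x = cos φ₁ sin φ₂ − sin φ₁ cos φ₂ cos Δλ = (0.9999)(0.9451) − (0.0171)(0.3267)(0.7568) = 0.9408
θ = atan2(y, x) = 12.79°, so the bearing is 12.8°.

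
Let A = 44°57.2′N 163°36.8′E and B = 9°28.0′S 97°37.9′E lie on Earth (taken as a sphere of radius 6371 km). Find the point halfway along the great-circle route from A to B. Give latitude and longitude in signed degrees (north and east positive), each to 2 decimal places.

20.77°, 124.53°

The central angle between A and B is δ = 1.4021 rad.
With f = 0.5, the slerp weights are sin((1−f)δ)/sin δ = 0.6543 and sin(fδ)/sin δ = 0.6543.
Weighted sum of the unit vectors: (0.6543)·(-0.6789,0.1997,0.7065) + (0.6543)·(-0.1310,0.9776,-0.1645) = (-0.5299, 0.7703, 0.3547).
Converting back: φ = atan2(z, √(x²+y²)) = 20.77°, λ = atan2(y, x) = 124.53°.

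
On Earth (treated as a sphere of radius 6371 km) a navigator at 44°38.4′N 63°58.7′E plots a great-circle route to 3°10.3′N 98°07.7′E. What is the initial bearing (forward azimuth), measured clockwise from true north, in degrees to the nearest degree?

Δλ = 34.150° = 0.5960 rad.
y = sin Δλ · cos φ₂ = (0.5614)(0.9985) = 0.5605
x = cos φ₁ sin φ₂ − sin φ₁ cos φ₂ cos Δλ = (0.7115)(0.0553) − (0.7026)(0.9985)(0.8276) = -0.5412
θ = atan2(y, x) = 134.00°, so the bearing is 134°.

134°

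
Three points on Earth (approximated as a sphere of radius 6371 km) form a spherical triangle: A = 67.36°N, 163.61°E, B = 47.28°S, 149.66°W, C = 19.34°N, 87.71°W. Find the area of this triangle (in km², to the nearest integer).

68321521 km²

Side lengths (central angles): a = 1.5131, b = 1.3803, c = 2.0933 rad; semiperimeter s = 2.4933.
By l'Huilier's theorem, tan(E/4) = √[tan(s/2) tan((s−a)/2) tan((s−b)/2) tan((s−c)/2)], giving spherical excess E = 1.6832 rad.
Area = E·R² = 1.6832 × (6371)² ≈ 68321521 km².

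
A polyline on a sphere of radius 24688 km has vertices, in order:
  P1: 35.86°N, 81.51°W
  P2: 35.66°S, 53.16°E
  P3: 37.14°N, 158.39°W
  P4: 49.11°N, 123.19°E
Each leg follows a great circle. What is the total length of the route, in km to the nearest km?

152576 km

Leg P1→P2: central angle 2.5055 rad, distance 61856.4 km.
Leg P2→P3: central angle 2.6997 rad, distance 66649.3 km.
Leg P3→P4: central angle 0.9750 rad, distance 24070.5 km.
Total: 61856.4 + 66649.3 + 24070.5 ≈ 152576 km.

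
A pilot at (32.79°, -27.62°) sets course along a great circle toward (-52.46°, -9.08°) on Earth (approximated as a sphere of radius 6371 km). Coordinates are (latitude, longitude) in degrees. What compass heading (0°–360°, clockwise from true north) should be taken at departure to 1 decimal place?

Δλ = 18.540° = 0.3236 rad.
y = sin Δλ · cos φ₂ = (0.3180)(0.6093) = 0.1937
x = cos φ₁ sin φ₂ − sin φ₁ cos φ₂ cos Δλ = (0.8407)(-0.7929) − (0.5416)(0.6093)(0.9481) = -0.9794
θ = atan2(y, x) = 168.81°, so the bearing is 168.8°.

168.8°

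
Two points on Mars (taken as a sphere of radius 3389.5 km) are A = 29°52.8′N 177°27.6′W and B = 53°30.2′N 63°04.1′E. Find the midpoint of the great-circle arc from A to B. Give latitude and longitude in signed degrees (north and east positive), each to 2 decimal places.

59.29°, 140.51°

Central angle δ = 1.4235 rad. Interpolating on the sphere with fraction f = 0.5:
P = [sin((1−f)δ)·A + sin(fδ)·B] / sin δ = 0.6603·A + 0.6603·B in Cartesian coordinates,
giving P = (-0.3941, 0.3248, 0.8598), i.e. latitude 59.29°, longitude 140.51°.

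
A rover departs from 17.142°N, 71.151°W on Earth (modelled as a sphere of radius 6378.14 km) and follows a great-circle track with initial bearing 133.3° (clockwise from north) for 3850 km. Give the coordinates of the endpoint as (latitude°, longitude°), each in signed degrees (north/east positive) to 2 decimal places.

-7.43°, -46.53°

Angular distance δ = d/R = 3850/6378.14 = 0.60362 rad; initial bearing θ = 2.3265 rad.
sin φ₂ = sin φ₁ cos δ + cos φ₁ sin δ cos θ = (0.2947)(0.8233) + (0.9556)(0.5676)(-0.6858) = -0.1293, so φ₂ = -7.43°.
Δλ = atan2(sin θ sin δ cos φ₁, cos δ − sin φ₁ sin φ₂) = atan2(0.3948, 0.8614) = 24.620°.
λ₂ = -71.151° + 24.620° = -46.53°.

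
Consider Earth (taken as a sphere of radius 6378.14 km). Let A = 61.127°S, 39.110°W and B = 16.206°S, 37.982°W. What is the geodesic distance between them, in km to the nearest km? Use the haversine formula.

In radians: φ₁ = -1.0669, φ₂ = -0.2828, Δλ = 1.128° = 0.0197 rad.
Haversine: a = sin²(Δφ/2) + cos φ₁ cos φ₂ sin²(Δλ/2) = 0.1460 + (0.4829)(0.9603)(0.0001) = 0.14600.
Central angle c = 2·arcsin(√a) = 0.78415 rad.
Distance = R·c = 6378.14 × 0.7841 ≈ 5001 km.

5001 km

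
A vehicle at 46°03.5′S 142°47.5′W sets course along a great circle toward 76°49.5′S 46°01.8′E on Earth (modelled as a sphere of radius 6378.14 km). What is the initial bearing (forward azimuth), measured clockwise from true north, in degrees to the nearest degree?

Δλ = -171.178° = -2.9876 rad.
y = sin Δλ · cos φ₂ = (-0.1534)(0.2279) = -0.0350
x = cos φ₁ sin φ₂ − sin φ₁ cos φ₂ cos Δλ = (0.6939)(-0.9737) − (-0.7200)(0.2279)(-0.9882) = -0.8378
θ = atan2(y, x) = -177.61°; adding 360° gives 182°.

182°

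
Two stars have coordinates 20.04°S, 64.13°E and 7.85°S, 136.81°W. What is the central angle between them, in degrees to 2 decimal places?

145.32°

In radians: φ₁ = -0.3498, φ₂ = -0.1370, Δλ = 159.060° = 2.7761 rad.
cos c = sin φ₁ sin φ₂ + cos φ₁ cos φ₂ cos Δλ = (-0.3427)(-0.1366) + (0.9395)(0.9906)(-0.9340) = -0.82238,
so c = arccos(-0.82238) = 2.53638 rad.
So the angular separation is 145.32°.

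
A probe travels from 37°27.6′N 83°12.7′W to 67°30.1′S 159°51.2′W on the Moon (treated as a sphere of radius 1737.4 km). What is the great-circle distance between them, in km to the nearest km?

In radians: φ₁ = 0.6538, φ₂ = -1.1781, Δλ = -76.642° = -1.3376 rad.
Haversine: a = sin²(Δφ/2) + cos φ₁ cos φ₂ sin²(Δλ/2) = 0.6291 + (0.7938)(0.3827)(0.3845) = 0.74587.
Central angle c = 2·arcsin(√a) = 2.08488 rad.
Distance = R·c = 1737.4 × 2.0849 ≈ 3622 km.

3622 km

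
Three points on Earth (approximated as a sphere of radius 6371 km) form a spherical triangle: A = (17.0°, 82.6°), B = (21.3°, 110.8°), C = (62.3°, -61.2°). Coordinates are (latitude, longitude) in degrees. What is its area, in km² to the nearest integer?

Side lengths (central angles): a = 1.6783, b = 1.6708, c = 0.4703 rad; semiperimeter s = 1.9097.
By l'Huilier's theorem, tan(E/4) = √[tan(s/2) tan((s−a)/2) tan((s−b)/2) tan((s−c)/2)], giving spherical excess E = 0.5227 rad.
Area = E·R² = 0.5227 × (6371)² ≈ 21217363 km².

21217363 km²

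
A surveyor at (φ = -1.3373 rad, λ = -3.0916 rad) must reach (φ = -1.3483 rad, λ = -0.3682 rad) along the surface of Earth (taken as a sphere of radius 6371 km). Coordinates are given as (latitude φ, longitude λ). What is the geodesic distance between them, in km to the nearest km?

2841 km

In radians: φ₁ = -1.3373, φ₂ = -1.3483, Δλ = 156.039° = 2.7234 rad.
cos c = sin φ₁ sin φ₂ + cos φ₁ cos φ₂ cos Δλ = (-0.9729)(-0.9753) + (0.2314)(0.2207)(-0.9138) = 0.90222,
so c = arccos(0.90222) = 0.44590 rad.
Distance = R·c = 6371 × 0.4459 ≈ 2841 km.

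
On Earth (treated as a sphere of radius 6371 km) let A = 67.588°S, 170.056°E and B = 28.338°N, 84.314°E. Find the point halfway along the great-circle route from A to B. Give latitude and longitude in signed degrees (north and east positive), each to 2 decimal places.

-24.55°, 107.02°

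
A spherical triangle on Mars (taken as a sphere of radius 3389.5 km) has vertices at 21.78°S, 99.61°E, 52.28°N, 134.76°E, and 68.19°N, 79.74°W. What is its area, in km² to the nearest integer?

Side lengths (central angles): a = 0.9919, b = 2.3316, c = 1.3989 rad; semiperimeter s = 2.3612.
By l'Huilier's theorem, tan(E/4) = √[tan(s/2) tan((s−a)/2) tan((s−b)/2) tan((s−c)/2)], giving spherical excess E = 0.4933 rad.
Area = E·R² = 0.4933 × (3389.5)² ≈ 5667657 km².

5667657 km²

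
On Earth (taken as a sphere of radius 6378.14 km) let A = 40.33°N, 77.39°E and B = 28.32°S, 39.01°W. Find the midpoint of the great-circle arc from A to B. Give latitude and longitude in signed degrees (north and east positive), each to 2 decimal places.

11.22°, 12.58°

The central angle between A and B is δ = 2.2211 rad.
With f = 0.5, the slerp weights are sin((1−f)δ)/sin δ = 1.1257 and sin(fδ)/sin δ = 1.1257.
Weighted sum of the unit vectors: (1.1257)·(0.1664,0.7439,0.6472) + (1.1257)·(0.6840,-0.5541,-0.4744) = (0.9573, 0.2137, 0.1945).
Converting back: φ = atan2(z, √(x²+y²)) = 11.22°, λ = atan2(y, x) = 12.58°.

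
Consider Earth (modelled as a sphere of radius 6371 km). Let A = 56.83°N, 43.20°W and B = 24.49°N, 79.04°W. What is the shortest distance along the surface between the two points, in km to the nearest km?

4599 km

In radians: φ₁ = 0.9919, φ₂ = 0.4274, Δλ = -35.840° = -0.6255 rad.
cos c = sin φ₁ sin φ₂ + cos φ₁ cos φ₂ cos Δλ = (0.8371)(0.4145) + (0.5471)(0.9100)(0.8107) = 0.75061,
so c = arccos(0.75061) = 0.72181 rad.
Distance = R·c = 6371 × 0.7218 ≈ 4599 km.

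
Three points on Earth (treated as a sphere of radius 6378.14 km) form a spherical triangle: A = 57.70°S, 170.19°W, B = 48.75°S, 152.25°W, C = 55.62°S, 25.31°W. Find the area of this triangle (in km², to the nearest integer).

6068360 km²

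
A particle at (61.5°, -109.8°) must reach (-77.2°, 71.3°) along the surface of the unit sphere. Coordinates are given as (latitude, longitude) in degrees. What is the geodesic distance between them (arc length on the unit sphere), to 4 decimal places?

With latitudes φ₁ = 61.500°, φ₂ = -77.200° and longitude difference Δλ = -178.900°:
cos c = sin φ₁ sin φ₂ + cos φ₁ cos φ₂ cos Δλ = (0.8788)(-0.9751) + (0.4772)(0.2215)(-0.9998) = -0.96267,
so c = arccos(-0.96267) = 2.86750 rad.
On the unit sphere the arc length equals the central angle: 2.8675.

2.8675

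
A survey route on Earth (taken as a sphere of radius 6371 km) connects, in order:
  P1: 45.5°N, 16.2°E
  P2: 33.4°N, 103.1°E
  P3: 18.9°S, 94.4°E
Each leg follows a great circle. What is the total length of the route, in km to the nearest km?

Leg P1→P2: central angle 1.1326 rad, distance 7216.0 km.
Leg P2→P3: central angle 0.9242 rad, distance 5888.4 km.
Total: 7216.0 + 5888.4 ≈ 13104 km.

13104 km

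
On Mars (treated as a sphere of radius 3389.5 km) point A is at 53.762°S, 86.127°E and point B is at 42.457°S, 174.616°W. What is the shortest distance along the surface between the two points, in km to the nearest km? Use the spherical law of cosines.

3649 km

In radians: φ₁ = -0.9383, φ₂ = -0.7410, Δλ = 99.257° = 1.7324 rad.
cos c = sin φ₁ sin φ₂ + cos φ₁ cos φ₂ cos Δλ = (-0.8066)(-0.6750) + (0.5911)(0.7378)(-0.1609) = 0.47431,
so c = arccos(0.47431) = 1.07662 rad.
Distance = R·c = 3389.5 × 1.0766 ≈ 3649 km.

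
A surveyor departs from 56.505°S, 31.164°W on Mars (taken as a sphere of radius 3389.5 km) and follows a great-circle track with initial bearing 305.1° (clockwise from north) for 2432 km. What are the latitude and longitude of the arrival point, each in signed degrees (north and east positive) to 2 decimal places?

-24.81°, -67.51°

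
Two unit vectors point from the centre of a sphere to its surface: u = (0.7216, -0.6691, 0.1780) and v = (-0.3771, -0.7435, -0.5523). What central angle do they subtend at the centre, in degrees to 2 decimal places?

u·v = 0.1271; |u| = 1.0000, |v| = 1.0000.
cos θ = (u·v)/(|u||v|) = 0.1270, so θ = 82.70°.

82.70°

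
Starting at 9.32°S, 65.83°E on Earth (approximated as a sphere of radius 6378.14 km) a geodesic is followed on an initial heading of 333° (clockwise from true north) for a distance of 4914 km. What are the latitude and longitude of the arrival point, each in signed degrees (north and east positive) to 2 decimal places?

Angular distance δ = d/R = 4914/6378.14 = 0.77044 rad; initial bearing θ = 5.8119 rad.
sin φ₂ = sin φ₁ cos δ + cos φ₁ sin δ cos θ = (-0.1619)(0.7176) + (0.9868)(0.6965)(0.8910) = 0.4961, so φ₂ = 29.74°.
Δλ = atan2(sin θ sin δ cos φ₁, cos δ − sin φ₁ sin φ₂) = atan2(-0.3120, 0.7980) = -21.356°.
λ₂ = 65.830° − 21.356° = 44.47°.

29.74°, 44.47°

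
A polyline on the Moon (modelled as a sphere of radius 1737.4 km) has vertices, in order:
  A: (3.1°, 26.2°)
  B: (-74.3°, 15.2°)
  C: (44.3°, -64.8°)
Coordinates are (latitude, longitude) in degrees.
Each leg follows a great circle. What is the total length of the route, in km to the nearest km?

Leg A→B: central angle 1.3560 rad, distance 2355.9 km.
Leg B→C: central angle 2.2636 rad, distance 3932.9 km.
Total: 2355.9 + 3932.9 ≈ 6289 km.

6289 km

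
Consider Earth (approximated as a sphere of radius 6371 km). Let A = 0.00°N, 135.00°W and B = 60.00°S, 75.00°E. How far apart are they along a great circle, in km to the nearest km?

In radians: φ₁ = 0.0000, φ₂ = -1.0472, Δλ = -150.000° = -2.6180 rad.
cos c = sin φ₁ sin φ₂ + cos φ₁ cos φ₂ cos Δλ = (0.0000)(-0.8660) + (1.0000)(0.5000)(-0.8660) = -0.43301,
so c = arccos(-0.43301) = 2.01863 rad.
Distance = R·c = 6371 × 2.0186 ≈ 12861 km.

12861 km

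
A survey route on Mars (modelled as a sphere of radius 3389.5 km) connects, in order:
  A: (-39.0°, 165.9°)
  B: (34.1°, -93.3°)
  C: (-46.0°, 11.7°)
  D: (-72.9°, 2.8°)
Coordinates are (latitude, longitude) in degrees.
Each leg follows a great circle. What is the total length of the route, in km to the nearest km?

15912 km

Leg A→B: central angle 2.0639 rad, distance 6995.8 km.
Leg B→C: central angle 2.1558 rad, distance 7306.9 km.
Leg C→D: central angle 0.4749 rad, distance 1609.7 km.
Total: 6995.8 + 7306.9 + 1609.7 ≈ 15912 km.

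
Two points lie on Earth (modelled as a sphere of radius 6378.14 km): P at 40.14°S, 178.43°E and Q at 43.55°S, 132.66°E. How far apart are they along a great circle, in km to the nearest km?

Let φ₁ = -0.7006 rad, φ₂ = -0.7601 rad, and Δλ = -0.7988 rad.
cos c = sin φ₁ sin φ₂ + cos φ₁ cos φ₂ cos Δλ = (-0.6447)(-0.6890) + (0.7645)(0.7248)(0.6975) = 0.83065,
so c = arccos(0.83065) = 0.59053 rad.
Distance = R·c = 6378.14 × 0.5905 ≈ 3766 km.

3766 km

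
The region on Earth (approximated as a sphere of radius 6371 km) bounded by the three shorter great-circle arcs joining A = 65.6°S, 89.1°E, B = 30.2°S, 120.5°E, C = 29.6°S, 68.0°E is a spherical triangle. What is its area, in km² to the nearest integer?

Side lengths (central angles): a = 0.7871, b = 0.6682, c = 0.7031 rad; semiperimeter s = 1.0792.
By l'Huilier's theorem, tan(E/4) = √[tan(s/2) tan((s−a)/2) tan((s−b)/2) tan((s−c)/2)], giving spherical excess E = 0.2362 rad.
Area = E·R² = 0.2362 × (6371)² ≈ 9586158 km².

9586158 km²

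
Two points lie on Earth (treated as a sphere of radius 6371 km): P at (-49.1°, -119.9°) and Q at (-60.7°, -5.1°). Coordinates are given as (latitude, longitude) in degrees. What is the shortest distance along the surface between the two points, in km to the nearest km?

In radians: φ₁ = -0.8570, φ₂ = -1.0594, Δλ = 114.800° = 2.0036 rad.
Haversine: a = sin²(Δφ/2) + cos φ₁ cos φ₂ sin²(Δλ/2) = 0.0102 + (0.6547)(0.4894)(0.7097) = 0.23762.
Central angle c = 2·arcsin(√a) = 1.01837 rad.
Distance = R·c = 6371 × 1.0184 ≈ 6488 km.

6488 km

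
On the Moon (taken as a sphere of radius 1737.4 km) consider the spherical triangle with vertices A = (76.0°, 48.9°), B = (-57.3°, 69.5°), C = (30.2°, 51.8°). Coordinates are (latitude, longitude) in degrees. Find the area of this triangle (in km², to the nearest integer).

Side lengths (central angles): a = 1.5493, b = 0.7997, c = 2.3381 rad; semiperimeter s = 2.3435.
By l'Huilier's theorem, tan(E/4) = √[tan(s/2) tan((s−a)/2) tan((s−b)/2) tan((s−c)/2)], giving spherical excess E = 0.2057 rad.
Area = E·R² = 0.2057 × (1737.4)² ≈ 620873 km².

620873 km²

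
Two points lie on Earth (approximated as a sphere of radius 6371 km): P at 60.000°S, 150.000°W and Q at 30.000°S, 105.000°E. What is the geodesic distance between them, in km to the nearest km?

Let φ₁ = -1.0472 rad, φ₂ = -0.5236 rad, and Δλ = -1.8326 rad.
cos c = sin φ₁ sin φ₂ + cos φ₁ cos φ₂ cos Δλ = (-0.8660)(-0.5000) + (0.5000)(0.8660)(-0.2588) = 0.32094,
so c = arccos(0.32094) = 1.24407 rad.
Distance = R·c = 6371 × 1.2441 ≈ 7926 km.

7926 km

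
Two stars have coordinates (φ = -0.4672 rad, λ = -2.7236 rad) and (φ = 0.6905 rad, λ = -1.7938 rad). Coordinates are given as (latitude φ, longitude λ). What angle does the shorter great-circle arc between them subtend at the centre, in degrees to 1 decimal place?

82.8°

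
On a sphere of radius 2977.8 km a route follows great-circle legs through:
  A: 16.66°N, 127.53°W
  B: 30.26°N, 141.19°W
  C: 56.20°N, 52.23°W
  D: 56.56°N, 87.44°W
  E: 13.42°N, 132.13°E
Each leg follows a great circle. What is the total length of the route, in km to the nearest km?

10660 km

Leg A→B: central angle 0.3222 rad, distance 959.3 km.
Leg B→C: central angle 1.1291 rad, distance 3362.2 km.
Leg C→D: central angle 0.3366 rad, distance 1002.2 km.
Leg D→E: central angle 1.7921 rad, distance 5336.6 km.
Total: 959.3 + 3362.2 + 1002.2 + 5336.6 ≈ 10660 km.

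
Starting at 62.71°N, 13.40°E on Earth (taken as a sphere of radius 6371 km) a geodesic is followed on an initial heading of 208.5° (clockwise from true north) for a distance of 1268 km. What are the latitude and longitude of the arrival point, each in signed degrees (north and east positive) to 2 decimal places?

52.32°, 4.52°

Angular distance δ = d/R = 1268/6371 = 0.19903 rad; initial bearing θ = 3.6390 rad.
sin φ₂ = sin φ₁ cos δ + cos φ₁ sin δ cos θ = (0.8887)(0.9803) + (0.4585)(0.1977)(-0.8788) = 0.7915, so φ₂ = 52.32°.
Δλ = atan2(sin θ sin δ cos φ₁, cos δ − sin φ₁ sin φ₂) = atan2(-0.0433, 0.2769) = -8.880°.
λ₂ = 13.400° − 8.880° = 4.52°.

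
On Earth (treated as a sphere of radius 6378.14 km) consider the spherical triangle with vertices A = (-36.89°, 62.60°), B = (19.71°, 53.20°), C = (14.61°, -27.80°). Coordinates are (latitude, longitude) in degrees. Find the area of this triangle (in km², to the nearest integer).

Side lengths (central angles): a = 1.3412, b = 1.7283, c = 0.9999 rad; semiperimeter s = 2.0347.
By l'Huilier's theorem, tan(E/4) = √[tan(s/2) tan((s−a)/2) tan((s−b)/2) tan((s−c)/2)], giving spherical excess E = 0.8918 rad.
Area = E·R² = 0.8918 × (6378.14)² ≈ 36277453 km².

36277453 km²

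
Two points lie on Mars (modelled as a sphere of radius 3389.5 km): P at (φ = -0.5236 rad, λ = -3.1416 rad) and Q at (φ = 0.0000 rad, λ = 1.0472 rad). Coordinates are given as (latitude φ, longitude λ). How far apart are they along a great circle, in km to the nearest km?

6842 km

Let φ₁ = -0.5236 rad, φ₂ = 0.0000 rad, and Δλ = -2.0944 rad.
Haversine: a = sin²(Δφ/2) + cos φ₁ cos φ₂ sin²(Δλ/2) = 0.0670 + (0.8660)(1.0000)(0.7500) = 0.71650.
Central angle c = 2·arcsin(√a) = 2.01862 rad.
Distance = R·c = 3389.5 × 2.0186 ≈ 6842 km.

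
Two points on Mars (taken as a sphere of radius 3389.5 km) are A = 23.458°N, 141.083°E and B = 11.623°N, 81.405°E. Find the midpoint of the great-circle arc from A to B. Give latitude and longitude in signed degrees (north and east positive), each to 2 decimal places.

20.02°, 110.17°

Central angle δ = 1.0077 rad. Interpolating on the sphere with fraction f = 0.5:
P = [sin((1−f)δ)·A + sin(fδ)·B] / sin δ = 0.5709·A + 0.5709·B in Cartesian coordinates,
giving P = (-0.3239, 0.8820, 0.3423), i.e. latitude 20.02°, longitude 110.17°.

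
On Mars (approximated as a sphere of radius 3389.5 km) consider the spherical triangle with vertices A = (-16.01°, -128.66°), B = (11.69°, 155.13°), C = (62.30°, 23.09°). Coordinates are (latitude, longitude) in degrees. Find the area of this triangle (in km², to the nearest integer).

Side lengths (central angles): a = 1.6966, b = 2.2624, c = 1.4015 rad; semiperimeter s = 2.6802.
By l'Huilier's theorem, tan(E/4) = √[tan(s/2) tan((s−a)/2) tan((s−b)/2) tan((s−c)/2)], giving spherical excess E = 2.1607 rad.
Area = E·R² = 2.1607 × (3389.5)² ≈ 24823774 km².

24823774 km²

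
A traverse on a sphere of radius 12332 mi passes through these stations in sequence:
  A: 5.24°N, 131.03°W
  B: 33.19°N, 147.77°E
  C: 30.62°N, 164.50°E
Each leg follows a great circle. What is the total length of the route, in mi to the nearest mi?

20274 mi

Leg A→B: central angle 1.3924 rad, distance 17170.6 mi.
Leg B→C: central angle 0.2516 rad, distance 3103.0 mi.
Total: 17170.6 + 3103.0 ≈ 20274 mi.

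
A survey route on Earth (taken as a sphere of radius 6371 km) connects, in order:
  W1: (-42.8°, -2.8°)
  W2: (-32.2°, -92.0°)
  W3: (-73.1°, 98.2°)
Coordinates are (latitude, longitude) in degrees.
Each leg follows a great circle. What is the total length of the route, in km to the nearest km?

15868 km

Leg W1→W2: central angle 1.1910 rad, distance 7587.9 km.
Leg W2→W3: central angle 1.2997 rad, distance 8280.6 km.
Total: 7587.9 + 8280.6 ≈ 15868 km.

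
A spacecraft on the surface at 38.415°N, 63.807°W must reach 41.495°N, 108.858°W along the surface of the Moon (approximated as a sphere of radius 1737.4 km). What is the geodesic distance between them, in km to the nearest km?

1039 km

In radians: φ₁ = 0.6705, φ₂ = 0.7242, Δλ = -45.051° = -0.7863 rad.
cos c = sin φ₁ sin φ₂ + cos φ₁ cos φ₂ cos Δλ = (0.6214)(0.6626) + (0.7835)(0.7490)(0.7065) = 0.82629,
so c = arccos(0.82629) = 0.59830 rad.
Distance = R·c = 1737.4 × 0.5983 ≈ 1039 km.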